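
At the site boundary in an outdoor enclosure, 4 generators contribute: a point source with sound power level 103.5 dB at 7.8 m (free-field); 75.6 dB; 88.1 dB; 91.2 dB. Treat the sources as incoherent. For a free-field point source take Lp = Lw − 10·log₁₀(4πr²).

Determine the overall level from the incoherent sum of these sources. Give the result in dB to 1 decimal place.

93.1 dB

Source at 7.8 m: Lp = 103.5 − 10·log₁₀(4π·7.8²) = 103.5 − 10·log₁₀(764.538) = 74.7 dB.
Σ 10^(Lᵢ/10) = 2.03e+09.
L_total = 10·log₁₀(2.03e+09) = 93.1 dB.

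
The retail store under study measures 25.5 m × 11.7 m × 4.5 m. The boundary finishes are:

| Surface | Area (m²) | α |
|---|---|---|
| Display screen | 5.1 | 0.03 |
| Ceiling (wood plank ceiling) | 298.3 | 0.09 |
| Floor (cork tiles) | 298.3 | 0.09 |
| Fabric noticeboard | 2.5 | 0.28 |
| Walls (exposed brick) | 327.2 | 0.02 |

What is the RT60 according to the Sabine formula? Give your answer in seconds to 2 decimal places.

3.54 s

A = Σ Sᵢαᵢ = 5.1*0.03 + 298.3*0.09 + 298.3*0.09 + 2.5*0.28 + 327.2*0.02 = 61.091 sabins.
Volume V = 25.5 × 11.7 × 4.5 = 1342.575 m³.
Sabine: RT60 = 0.161 × 1342.575 / 61.091 = 3.54 s.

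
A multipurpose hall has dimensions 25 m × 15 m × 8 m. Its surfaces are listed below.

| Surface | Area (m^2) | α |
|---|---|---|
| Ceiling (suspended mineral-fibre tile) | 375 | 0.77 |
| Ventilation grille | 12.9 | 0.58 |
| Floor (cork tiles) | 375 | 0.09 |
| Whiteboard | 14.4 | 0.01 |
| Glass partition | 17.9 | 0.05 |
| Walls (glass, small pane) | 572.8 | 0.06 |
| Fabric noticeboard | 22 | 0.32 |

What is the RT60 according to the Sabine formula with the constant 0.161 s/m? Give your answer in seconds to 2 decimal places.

Summing Sᵢαᵢ: 288.750 + 7.482 + 33.750 + 0.144 + 0.895 + 34.368 + 7.040 → A = 372.429 sabins.
V = 25·15·8 = 3000 m³.
T = 0.161 V/A = 0.161·3000/372.429 = 1.30 s.

1.30 seconds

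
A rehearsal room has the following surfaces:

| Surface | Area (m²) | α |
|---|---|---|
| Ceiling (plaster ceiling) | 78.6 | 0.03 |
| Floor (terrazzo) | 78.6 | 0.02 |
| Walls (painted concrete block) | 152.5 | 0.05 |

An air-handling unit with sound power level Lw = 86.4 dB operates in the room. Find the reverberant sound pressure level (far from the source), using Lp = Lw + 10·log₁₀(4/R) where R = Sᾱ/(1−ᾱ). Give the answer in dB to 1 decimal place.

81.6 dB

A = 11.555 sabins; S = 309.7 m².
ᾱ = 11.555/309.7 = 0.0373; R = Sᾱ/(1−ᾱ) = 11.555/(1−0.0373) = 12.003 m².
Lp = 86.4 + 10·log₁₀(4/12.003) = 86.4 + (-4.77) = 81.6 dB.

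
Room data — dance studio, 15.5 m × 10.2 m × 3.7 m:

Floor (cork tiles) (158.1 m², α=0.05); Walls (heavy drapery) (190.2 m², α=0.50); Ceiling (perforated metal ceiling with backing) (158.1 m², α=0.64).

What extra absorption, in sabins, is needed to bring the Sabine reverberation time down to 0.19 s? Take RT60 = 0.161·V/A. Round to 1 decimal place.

291.5 sabins

Equivalent absorption area: A₁ = 158.1×0.05 + 190.2×0.50 + 158.1×0.64 = 204.189 m².
Target A₂ = 0.161·584.97/0.19 = 495.685 sabins (V = 584.97 m³).
ΔA = A₂ − A₁ = 495.685 − 204.189 = 291.5 sabins.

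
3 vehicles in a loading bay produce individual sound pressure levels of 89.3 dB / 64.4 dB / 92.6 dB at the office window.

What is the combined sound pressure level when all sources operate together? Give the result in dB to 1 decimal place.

94.3 dB

Sum in the linear (power) domain: Σ 10^(Lᵢ/10) = 10^(89.3/10) + 10^(64.4/10) + 10^(92.6/10) = 2.674e+09.
Combined level = 10 log₁₀(2.674e+09) = 94.3 dB.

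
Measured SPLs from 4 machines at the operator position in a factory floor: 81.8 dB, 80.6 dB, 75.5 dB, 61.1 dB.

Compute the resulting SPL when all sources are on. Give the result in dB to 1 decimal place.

Converting to relative power and adding: 10^(81.8/10) + 10^(80.6/10) + 10^(75.5/10) + 10^(61.1/10) = 3.029e+08.
Back to dB: 10·log₁₀ Σ = 84.8 dB.

84.8 dB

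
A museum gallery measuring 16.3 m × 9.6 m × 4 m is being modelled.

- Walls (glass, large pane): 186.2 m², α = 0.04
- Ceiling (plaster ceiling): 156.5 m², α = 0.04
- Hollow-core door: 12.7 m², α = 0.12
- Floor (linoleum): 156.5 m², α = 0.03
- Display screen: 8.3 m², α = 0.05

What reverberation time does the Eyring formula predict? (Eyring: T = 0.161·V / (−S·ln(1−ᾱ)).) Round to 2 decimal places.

S = Σ Sᵢ = 520.2 m².
Σ(Sᵢαᵢ) = 186.2·0.04 + 156.5·0.04 + 12.7·0.12 + 156.5·0.03 + 8.3·0.05 = 20.342.
Mean coefficient ᾱ = A/S = 0.0391.
Eyring denominator: −S ln(1−ᾱ) = 20.748.
V = 16.3 × 9.6 × 4 = 625.92 m³.
T = 0.161·V/[−S·ln(1−ᾱ)] = 0.161·625.92/20.748 = 4.86 s.

4.86 s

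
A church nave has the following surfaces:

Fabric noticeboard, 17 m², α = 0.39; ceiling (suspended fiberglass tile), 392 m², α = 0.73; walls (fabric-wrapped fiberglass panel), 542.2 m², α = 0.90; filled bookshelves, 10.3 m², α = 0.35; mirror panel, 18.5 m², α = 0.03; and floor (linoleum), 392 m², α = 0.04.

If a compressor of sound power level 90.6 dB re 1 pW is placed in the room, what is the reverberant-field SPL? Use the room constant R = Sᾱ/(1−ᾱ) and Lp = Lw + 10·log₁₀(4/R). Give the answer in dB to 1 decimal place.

A = 800.610 sabins; S = 1372.0 m².
ᾱ = 0.5835, so room constant R = A/(1−ᾱ) = 1922.233 m².
Lp = Lw + 10 log₁₀(4/R) = 90.6 -26.82 = 63.8 dB.

63.8 dB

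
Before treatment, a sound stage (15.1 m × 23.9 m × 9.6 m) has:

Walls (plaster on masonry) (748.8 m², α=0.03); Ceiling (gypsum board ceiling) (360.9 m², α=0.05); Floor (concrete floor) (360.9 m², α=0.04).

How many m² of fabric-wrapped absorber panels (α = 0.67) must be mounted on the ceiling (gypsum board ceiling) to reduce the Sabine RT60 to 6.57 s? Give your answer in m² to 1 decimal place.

A₁ = Σ Sᵢαᵢ = 748.8·0.03 + 360.9·0.05 + 360.9·0.04 = 54.945 sabins.
Required A₂ = 0.161·3464.544/6.57 = 84.900 sabins.
Absorption to add: 84.900 − 54.945 = 29.955 sabins.
Each m² of panel replacing the ceiling (gypsum board ceiling) adds (0.67 − 0.05) = 0.62 sabins.
Area = ΔA/Δα = 29.955/0.62 = 48.3 m².

48.3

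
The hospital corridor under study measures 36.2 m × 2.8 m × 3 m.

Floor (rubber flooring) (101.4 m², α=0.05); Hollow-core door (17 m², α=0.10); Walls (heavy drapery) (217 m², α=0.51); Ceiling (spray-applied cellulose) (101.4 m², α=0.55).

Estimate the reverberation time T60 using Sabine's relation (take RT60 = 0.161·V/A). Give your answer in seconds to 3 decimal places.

Equivalent absorption area: A = 101.4×0.05 + 17×0.10 + 217×0.51 + 101.4×0.55 = 173.210 m².
Volume V = 36.2 × 2.8 × 3 = 304.08 m³.
Sabine: RT60 = 0.161 × 304.08 / 173.210 = 0.283 s.

0.283 s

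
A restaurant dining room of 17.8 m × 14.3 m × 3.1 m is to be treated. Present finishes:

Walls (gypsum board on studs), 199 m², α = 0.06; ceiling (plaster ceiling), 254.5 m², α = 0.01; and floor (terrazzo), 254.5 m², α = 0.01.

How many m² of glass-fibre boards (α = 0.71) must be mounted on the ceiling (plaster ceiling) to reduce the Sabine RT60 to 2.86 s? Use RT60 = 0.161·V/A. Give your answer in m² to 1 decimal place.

39.1

Summing Sᵢαᵢ: 11.940 + 2.545 + 2.545 → A₁ = 17.030 sabins.
Required A₂ = 0.161·789.074/2.86 = 44.420 sabins.
Absorption to add: 44.420 − 17.030 = 27.390 sabins.
Each m² of panel replacing the ceiling (plaster ceiling) adds (0.71 − 0.01) = 0.70 sabins.
Area = ΔA/Δα = 27.390/0.70 = 39.1 m².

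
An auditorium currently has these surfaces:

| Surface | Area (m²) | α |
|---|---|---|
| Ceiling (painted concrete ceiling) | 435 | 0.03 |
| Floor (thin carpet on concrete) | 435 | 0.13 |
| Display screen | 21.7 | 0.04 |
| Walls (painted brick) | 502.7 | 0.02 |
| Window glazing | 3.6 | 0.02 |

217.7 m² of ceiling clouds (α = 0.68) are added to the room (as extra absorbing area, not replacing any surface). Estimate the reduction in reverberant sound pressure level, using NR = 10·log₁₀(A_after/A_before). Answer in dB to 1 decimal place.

4.5 dB

Equivalent absorption area: A_before = 435*0.03 + 435*0.13 + 21.7*0.04 + 502.7*0.02 + 3.6*0.02 = 80.594 m².
Added absorption = 217.7 × 0.68 = 148.036 sabins.
A_after = 80.594 + 148.036 = 228.630 sabins.
Reduction = 10 log₁₀(A_after/A_before) = 10 log₁₀(2.8368) = 4.5 dB.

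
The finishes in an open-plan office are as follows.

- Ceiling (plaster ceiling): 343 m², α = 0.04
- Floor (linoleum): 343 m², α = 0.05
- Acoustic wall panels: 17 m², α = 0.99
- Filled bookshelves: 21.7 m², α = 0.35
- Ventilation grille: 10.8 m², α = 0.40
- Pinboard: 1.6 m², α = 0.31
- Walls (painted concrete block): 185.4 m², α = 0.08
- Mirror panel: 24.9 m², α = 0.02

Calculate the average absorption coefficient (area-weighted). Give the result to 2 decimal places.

Total surface area S = 947.4 m².
A = 343*0.04 + 343*0.05 + 17*0.99 + 21.7*0.35 + 10.8*0.40 + 1.6*0.31 + 185.4*0.08 + 24.9*0.02 = 75.441 sabins.
ᾱ = 75.441 / 947.4 = 0.08.

0.08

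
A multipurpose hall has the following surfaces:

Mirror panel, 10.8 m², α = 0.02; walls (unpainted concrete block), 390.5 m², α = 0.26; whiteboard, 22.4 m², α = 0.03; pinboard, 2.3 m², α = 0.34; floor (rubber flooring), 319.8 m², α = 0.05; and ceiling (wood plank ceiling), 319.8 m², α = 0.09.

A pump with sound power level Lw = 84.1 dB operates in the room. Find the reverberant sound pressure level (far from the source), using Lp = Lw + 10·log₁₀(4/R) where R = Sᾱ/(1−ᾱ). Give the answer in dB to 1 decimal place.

67.8 dB

A = 147.972 sabins; S = 1065.6 m².
ᾱ = 0.1389, so room constant R = A/(1−ᾱ) = 171.841 m².
Lp = Lw + 10 log₁₀(4/R) = 84.1 -16.33 = 67.8 dB.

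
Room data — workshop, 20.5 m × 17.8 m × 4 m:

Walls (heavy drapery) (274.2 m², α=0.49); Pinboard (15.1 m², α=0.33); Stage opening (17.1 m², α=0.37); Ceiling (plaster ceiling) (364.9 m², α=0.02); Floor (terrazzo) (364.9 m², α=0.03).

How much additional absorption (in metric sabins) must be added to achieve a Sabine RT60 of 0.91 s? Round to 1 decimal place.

94.3 sabins

Equivalent absorption area: A₁ = 274.2·0.49 + 15.1·0.33 + 17.1·0.37 + 364.9·0.02 + 364.9·0.03 = 163.913 m².
For T = 0.91 s, need A₂ = 0.161·V/T = 0.161·1459.6/0.91 = 258.237 sabins.
Additional absorption ΔA = 258.237 − 163.913 = 94.3 sabins.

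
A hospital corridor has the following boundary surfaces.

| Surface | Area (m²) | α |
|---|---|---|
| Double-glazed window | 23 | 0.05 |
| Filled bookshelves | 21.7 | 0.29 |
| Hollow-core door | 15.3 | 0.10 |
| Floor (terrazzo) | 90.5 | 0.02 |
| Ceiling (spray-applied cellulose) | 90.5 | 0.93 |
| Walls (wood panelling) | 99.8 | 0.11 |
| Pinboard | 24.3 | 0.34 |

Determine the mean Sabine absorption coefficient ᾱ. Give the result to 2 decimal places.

Total surface area S = 365.1 m².
A = 23*0.05 + 21.7*0.29 + 15.3*0.10 + 90.5*0.02 + 90.5*0.93 + 99.8*0.11 + 24.3*0.34 = 114.188 sabins.
ᾱ = A/S = 0.31.

0.31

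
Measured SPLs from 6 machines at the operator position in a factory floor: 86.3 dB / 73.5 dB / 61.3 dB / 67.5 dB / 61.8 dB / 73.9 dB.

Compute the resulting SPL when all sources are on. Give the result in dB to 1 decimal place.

Sum in the linear (power) domain: Σ 10^(Lᵢ/10) = 10^(86.3/10) + 10^(73.5/10) + 10^(61.3/10) + 10^(67.5/10) + 10^(61.8/10) + 10^(73.9/10) = 4.82e+08.
Back to dB: 10·log₁₀ Σ = 86.8 dB.

86.8 dB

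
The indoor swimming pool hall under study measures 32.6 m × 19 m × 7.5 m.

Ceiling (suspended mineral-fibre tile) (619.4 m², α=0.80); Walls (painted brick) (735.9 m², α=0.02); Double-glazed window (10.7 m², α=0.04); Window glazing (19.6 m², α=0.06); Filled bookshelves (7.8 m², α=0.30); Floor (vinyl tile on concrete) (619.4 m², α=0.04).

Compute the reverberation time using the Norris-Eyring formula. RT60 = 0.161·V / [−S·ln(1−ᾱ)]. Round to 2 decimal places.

Total surface area S = 619.4 + 735.9 + 10.7 + 19.6 + 7.8 + 619.4 = 2012.8 m².
Σ(Sᵢαᵢ) = 619.4×0.80 + 735.9×0.02 + 10.7×0.04 + 19.6×0.06 + 7.8×0.30 + 619.4×0.04 = 538.958.
Mean coefficient ᾱ = A/S = 0.2678.
−S·ln(1−ᾱ) = −2012.8 × ln(1 − 0.2678) = 627.393.
V = 32.6 × 19 × 7.5 = 4645.5 m³.
RT60 = 0.161 × 4645.5 / 627.393 = 1.19 s.

1.19 sec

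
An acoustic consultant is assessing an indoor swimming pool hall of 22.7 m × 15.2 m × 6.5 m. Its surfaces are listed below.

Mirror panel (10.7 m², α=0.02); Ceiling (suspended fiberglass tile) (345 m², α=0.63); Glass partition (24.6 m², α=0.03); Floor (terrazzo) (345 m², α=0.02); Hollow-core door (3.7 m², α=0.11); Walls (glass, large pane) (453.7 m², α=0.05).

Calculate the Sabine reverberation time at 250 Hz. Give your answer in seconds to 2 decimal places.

Equivalent absorption area: A = 10.7×0.02 + 345×0.63 + 24.6×0.03 + 345×0.02 + 3.7×0.11 + 453.7×0.05 = 248.294 m².
Room volume: 2242.76 m³.
RT60 = 0.161 · V / A = 0.161 × 2242.76 / 248.294 = 1.45 s.

1.45 sec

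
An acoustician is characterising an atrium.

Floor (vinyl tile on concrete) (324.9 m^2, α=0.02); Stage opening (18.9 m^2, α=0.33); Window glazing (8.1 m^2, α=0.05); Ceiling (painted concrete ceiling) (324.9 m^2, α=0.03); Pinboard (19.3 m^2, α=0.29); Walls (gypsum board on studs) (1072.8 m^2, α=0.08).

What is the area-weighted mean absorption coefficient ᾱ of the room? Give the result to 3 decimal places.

Total surface area S = 1768.9 m^2.
Σ(Sᵢαᵢ) = 324.9×0.02 + 18.9×0.33 + 8.1×0.05 + 324.9×0.03 + 19.3×0.29 + 1072.8×0.08 = 114.308.
ᾱ = A/S = 0.065.

0.065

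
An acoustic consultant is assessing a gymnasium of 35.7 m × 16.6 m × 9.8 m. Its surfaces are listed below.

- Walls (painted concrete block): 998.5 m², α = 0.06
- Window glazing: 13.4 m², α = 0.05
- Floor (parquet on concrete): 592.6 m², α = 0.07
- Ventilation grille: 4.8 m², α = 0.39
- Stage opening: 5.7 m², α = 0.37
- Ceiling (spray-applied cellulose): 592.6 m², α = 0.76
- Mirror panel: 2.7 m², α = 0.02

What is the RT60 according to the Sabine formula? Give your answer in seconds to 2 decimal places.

1.68 seconds

Summing Sᵢαᵢ: 59.910 + 0.670 + 41.482 + 1.872 + 2.109 + 450.376 + 0.054 → A = 556.473 sabins.
Room volume: 5807.676 m³.
T = 0.161 V/A = 0.161·5807.676/556.473 = 1.68 s.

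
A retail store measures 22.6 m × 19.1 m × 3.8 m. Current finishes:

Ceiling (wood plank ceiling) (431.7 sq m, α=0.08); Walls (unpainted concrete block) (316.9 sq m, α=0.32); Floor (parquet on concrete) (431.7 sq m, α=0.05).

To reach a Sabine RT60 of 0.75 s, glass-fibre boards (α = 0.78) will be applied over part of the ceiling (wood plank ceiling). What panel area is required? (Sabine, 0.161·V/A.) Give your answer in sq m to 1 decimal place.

278.0

Total absorption A₁ = 431.7×0.08 + 316.9×0.32 + 431.7×0.05
  = 34.536 + 101.408 + 21.585 = 157.529 sq m sabins.
V = 1640.308 m³. Target absorption A₂ = 0.161 × 1640.308 / 0.75 = 352.119 sabins.
Absorption to add: 352.119 − 157.529 = 194.590 sabins.
Each sq m of panel replacing the ceiling (wood plank ceiling) adds (0.78 − 0.08) = 0.70 sabins.
Panel area = 194.590 / 0.70 = 278.0 sq m.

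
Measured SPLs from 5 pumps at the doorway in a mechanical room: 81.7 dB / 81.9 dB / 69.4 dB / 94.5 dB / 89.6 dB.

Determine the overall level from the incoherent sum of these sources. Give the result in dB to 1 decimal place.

96.1 dB

Sum in the linear (power) domain: Σ 10^(Lᵢ/10) = 10^(81.7/10) + 10^(81.9/10) + 10^(69.4/10) + 10^(94.5/10) + 10^(89.6/10) = 4.042e+09.
Back to dB: 10·log₁₀ Σ = 96.1 dB.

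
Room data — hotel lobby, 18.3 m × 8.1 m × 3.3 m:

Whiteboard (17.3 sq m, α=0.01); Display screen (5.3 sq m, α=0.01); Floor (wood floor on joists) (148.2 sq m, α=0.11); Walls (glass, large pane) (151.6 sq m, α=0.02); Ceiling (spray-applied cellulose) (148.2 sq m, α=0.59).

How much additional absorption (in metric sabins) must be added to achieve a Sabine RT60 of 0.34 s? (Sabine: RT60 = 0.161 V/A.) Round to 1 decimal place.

Total absorption A₁ = 17.3·0.01 + 5.3·0.01 + 148.2·0.11 + 151.6·0.02 + 148.2·0.59
  = 0.173 + 0.053 + 16.302 + 3.032 + 87.438 = 106.998 sq m sabins.
V = 489.159 m³. Required absorption A₂ = 0.161 × 489.159 / 0.34 = 231.631 sabins.
ΔA = A₂ − A₁ = 231.631 − 106.998 = 124.6 sabins.

124.6 sabins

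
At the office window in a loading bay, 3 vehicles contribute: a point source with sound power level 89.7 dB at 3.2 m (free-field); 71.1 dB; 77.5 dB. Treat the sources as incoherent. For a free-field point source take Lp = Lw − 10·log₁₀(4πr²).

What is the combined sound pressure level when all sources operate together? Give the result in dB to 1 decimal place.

78.8 dB

Source at 3.2 m: Lp = 89.7 − 10·log₁₀(4π·3.2²) = 89.7 − 10·log₁₀(128.680) = 68.6 dB.
Sum in the linear (power) domain: Σ 10^(Lᵢ/10) = 10^(68.6/10) + 10^(71.1/10) + 10^(77.5/10) = 7.636e+07.
Back to dB: 10·log₁₀ Σ = 78.8 dB.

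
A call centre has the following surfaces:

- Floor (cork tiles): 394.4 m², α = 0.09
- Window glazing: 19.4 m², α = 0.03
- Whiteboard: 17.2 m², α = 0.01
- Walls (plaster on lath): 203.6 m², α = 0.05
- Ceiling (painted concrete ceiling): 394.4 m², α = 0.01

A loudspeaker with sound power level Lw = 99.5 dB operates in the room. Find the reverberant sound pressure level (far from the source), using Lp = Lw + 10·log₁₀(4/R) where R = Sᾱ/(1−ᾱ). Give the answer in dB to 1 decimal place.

A = 50.374 sabins; S = 1029.0 m².
ᾱ = 50.374/1029.0 = 0.0490; R = Sᾱ/(1−ᾱ) = 50.374/(1−0.0490) = 52.970 m².
Lp = 99.5 + 10·log₁₀(4/52.970) = 99.5 + (-11.22) = 88.3 dB.

88.3 dB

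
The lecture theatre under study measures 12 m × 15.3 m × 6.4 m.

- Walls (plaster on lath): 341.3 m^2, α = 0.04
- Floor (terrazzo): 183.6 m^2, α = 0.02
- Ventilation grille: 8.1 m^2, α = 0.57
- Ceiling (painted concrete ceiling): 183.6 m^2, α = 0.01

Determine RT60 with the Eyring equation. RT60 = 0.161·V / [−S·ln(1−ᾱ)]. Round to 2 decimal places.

7.82 sec

S = Σ Sᵢ = 716.6 m^2.
Absorption A = 341.3·0.04 + 183.6·0.02 + 8.1·0.57 + 183.6·0.01 = 23.777 sabins.
ᾱ = 23.777 / 716.6 = 0.0332.
Eyring denominator: −S ln(1−ᾱ) = 24.195.
V = 12 × 15.3 × 6.4 = 1175.04 m³.
RT60 = 0.161 × 1175.04 / 24.195 = 7.82 s.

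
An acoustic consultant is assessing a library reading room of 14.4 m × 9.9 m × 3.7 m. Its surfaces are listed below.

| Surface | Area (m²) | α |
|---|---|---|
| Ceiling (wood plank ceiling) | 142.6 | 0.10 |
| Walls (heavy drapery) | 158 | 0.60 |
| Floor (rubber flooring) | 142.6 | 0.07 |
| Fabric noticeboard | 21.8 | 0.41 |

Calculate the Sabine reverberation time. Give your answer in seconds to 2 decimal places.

Total absorption A = 142.6*0.10 + 158*0.60 + 142.6*0.07 + 21.8*0.41
  = 14.260 + 94.800 + 9.982 + 8.938 = 127.980 m² sabins.
Room volume: 527.472 m³.
RT60 = 0.161 · V / A = 0.161 × 527.472 / 127.980 = 0.66 s.

0.66 seconds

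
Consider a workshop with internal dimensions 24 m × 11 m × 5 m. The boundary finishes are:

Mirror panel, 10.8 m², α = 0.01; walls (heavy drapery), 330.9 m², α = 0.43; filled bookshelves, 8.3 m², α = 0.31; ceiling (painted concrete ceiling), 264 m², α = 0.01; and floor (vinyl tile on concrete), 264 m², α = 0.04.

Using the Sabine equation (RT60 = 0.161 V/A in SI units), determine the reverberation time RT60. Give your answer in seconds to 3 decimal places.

Summing Sᵢαᵢ: 0.108 + 142.287 + 2.573 + 2.640 + 10.560 → A = 158.168 sabins.
Room volume: 1320 m³.
Sabine: RT60 = 0.161 × 1320 / 158.168 = 1.344 s.

1.344 seconds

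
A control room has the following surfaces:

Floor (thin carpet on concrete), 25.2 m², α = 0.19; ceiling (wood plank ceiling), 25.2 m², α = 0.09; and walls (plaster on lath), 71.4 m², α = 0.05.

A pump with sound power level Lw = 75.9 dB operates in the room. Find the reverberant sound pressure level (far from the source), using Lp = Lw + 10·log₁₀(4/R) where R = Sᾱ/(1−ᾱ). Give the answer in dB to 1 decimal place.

71.3 dB

Σ(Sᵢαᵢ) = 25.2×0.19 + 25.2×0.09 + 71.4×0.05 = 10.626; total area S = 121.8 m².
ᾱ = 10.626/121.8 = 0.0872; R = Sᾱ/(1−ᾱ) = 10.626/(1−0.0872) = 11.641 m².
Lp = Lw + 10 log₁₀(4/R) = 75.9 -4.64 = 71.3 dB.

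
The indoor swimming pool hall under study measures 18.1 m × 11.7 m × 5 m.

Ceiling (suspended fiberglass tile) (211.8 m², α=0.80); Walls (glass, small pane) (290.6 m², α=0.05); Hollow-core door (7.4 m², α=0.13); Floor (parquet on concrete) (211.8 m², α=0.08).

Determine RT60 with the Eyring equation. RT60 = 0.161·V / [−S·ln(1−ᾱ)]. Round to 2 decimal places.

S = Σ Sᵢ = 721.6 m².
Absorption A = 211.8·0.80 + 290.6·0.05 + 7.4·0.13 + 211.8·0.08 = 201.876 sabins.
ᾱ = 201.876 / 721.6 = 0.2798.
Eyring denominator: −S ln(1−ᾱ) = 236.848.
V = 18.1 × 11.7 × 5 = 1058.85 m³.
T = 0.161·V/[−S·ln(1−ᾱ)] = 0.161·1058.85/236.848 = 0.72 s.

0.72 seconds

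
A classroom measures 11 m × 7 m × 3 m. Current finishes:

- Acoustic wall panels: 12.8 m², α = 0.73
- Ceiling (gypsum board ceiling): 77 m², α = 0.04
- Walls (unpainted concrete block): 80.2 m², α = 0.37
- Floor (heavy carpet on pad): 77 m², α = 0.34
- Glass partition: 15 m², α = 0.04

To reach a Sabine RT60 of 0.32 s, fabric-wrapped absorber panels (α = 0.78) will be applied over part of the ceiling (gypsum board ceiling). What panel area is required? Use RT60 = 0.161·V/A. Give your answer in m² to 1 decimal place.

64.0

A₁ = Σ Sᵢαᵢ = 12.8·0.73 + 77·0.04 + 80.2·0.37 + 77·0.34 + 15·0.04 = 68.878 sabins.
V = 231 m³. Target absorption A₂ = 0.161 × 231 / 0.32 = 116.222 sabins.
Absorption to add: 116.222 − 68.878 = 47.344 sabins.
Net gain per m²: Δα = 0.78 − 0.04 = 0.74.
Area = ΔA/Δα = 47.344/0.74 = 64.0 m².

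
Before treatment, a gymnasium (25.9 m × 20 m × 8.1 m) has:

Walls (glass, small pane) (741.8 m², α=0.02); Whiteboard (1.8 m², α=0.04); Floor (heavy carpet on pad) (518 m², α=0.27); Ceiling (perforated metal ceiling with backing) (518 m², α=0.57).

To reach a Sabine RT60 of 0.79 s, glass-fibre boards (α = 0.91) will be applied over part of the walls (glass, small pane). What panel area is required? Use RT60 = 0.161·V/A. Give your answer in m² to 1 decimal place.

Total absorption A₁ = 741.8·0.02 + 1.8·0.04 + 518·0.27 + 518·0.57
  = 14.836 + 0.072 + 139.860 + 295.260 = 450.028 m² sabins.
Required A₂ = 0.161·4195.8/0.79 = 855.093 sabins.
Absorption to add: 855.093 − 450.028 = 405.065 sabins.
Net gain per m²: Δα = 0.91 − 0.02 = 0.89.
Area = ΔA/Δα = 405.065/0.89 = 455.1 m².

455.1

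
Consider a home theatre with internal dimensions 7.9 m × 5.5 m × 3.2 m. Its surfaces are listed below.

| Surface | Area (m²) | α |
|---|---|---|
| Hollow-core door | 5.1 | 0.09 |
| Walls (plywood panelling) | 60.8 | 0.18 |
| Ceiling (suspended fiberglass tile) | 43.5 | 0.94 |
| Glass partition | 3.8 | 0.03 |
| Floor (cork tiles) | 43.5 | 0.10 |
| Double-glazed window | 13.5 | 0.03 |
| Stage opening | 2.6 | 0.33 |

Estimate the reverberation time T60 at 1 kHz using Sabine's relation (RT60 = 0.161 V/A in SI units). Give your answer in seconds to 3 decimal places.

0.386 s

Total absorption A = 5.1·0.09 + 60.8·0.18 + 43.5·0.94 + 3.8·0.03 + 43.5·0.10 + 13.5·0.03 + 2.6·0.33
  = 0.459 + 10.944 + 40.890 + 0.114 + 4.350 + 0.405 + 0.858 = 58.020 m² sabins.
Volume V = 7.9 × 5.5 × 3.2 = 139.04 m³.
Sabine: RT60 = 0.161 × 139.04 / 58.020 = 0.386 s.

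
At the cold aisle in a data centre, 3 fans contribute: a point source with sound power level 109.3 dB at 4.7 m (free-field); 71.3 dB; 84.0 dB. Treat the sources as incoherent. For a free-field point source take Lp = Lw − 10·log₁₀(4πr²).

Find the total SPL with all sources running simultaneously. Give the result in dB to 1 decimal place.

Source at 4.7 m: Lp = 109.3 − 10·log₁₀(4π·4.7²) = 109.3 − 10·log₁₀(277.591) = 84.9 dB.
Sum in the linear (power) domain: Σ 10^(Lᵢ/10) = 10^(84.9/10) + 10^(71.3/10) + 10^(84.0/10) = 5.737e+08.
Combined level = 10 log₁₀(5.737e+08) = 87.6 dB.

87.6 dB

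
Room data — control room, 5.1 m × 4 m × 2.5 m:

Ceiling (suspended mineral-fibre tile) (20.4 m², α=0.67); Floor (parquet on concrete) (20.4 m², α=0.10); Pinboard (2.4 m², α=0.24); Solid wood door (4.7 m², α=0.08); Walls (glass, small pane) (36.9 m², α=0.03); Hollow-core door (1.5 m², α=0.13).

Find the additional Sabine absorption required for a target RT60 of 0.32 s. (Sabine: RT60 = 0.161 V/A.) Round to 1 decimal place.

7.7 sabins

Total absorption A₁ = 20.4×0.67 + 20.4×0.10 + 2.4×0.24 + 4.7×0.08 + 36.9×0.03 + 1.5×0.13
  = 13.668 + 2.040 + 0.576 + 0.376 + 1.107 + 0.195 = 17.962 m² sabins.
V = 51 m³. Required absorption A₂ = 0.161 × 51 / 0.32 = 25.659 sabins.
Additional absorption ΔA = 25.659 − 17.962 = 7.7 sabins.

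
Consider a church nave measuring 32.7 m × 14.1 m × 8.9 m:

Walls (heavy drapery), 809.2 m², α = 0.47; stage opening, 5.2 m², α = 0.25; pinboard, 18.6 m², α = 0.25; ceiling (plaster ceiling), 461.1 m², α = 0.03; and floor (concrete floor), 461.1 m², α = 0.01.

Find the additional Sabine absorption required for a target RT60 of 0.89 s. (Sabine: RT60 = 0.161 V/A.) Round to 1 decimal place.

337.6 sabins

Summing Sᵢαᵢ: 380.324 + 1.300 + 4.650 + 13.833 + 4.611 → A₁ = 404.718 sabins.
V = 4103.523 m³. Required absorption A₂ = 0.161 × 4103.523 / 0.89 = 742.323 sabins.
Shortfall: 742.323 − 404.718 = 337.6 sabins.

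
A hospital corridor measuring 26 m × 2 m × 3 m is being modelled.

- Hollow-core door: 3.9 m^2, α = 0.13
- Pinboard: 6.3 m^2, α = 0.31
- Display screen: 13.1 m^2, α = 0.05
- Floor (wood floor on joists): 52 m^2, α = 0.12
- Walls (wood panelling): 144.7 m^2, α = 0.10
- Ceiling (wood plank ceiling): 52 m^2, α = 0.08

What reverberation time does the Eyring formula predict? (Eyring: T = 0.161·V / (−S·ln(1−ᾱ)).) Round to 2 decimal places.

0.85 seconds

Total surface area S = 3.9 + 6.3 + 13.1 + 52 + 144.7 + 52 = 272.0 m^2.
Σ(Sᵢαᵢ) = 3.9×0.13 + 6.3×0.31 + 13.1×0.05 + 52×0.12 + 144.7×0.10 + 52×0.08 = 27.985.
Mean coefficient ᾱ = A/S = 0.1029.
Eyring denominator: −S ln(1−ᾱ) = 29.536.
V = 26 × 2 × 3 = 156 m³.
T = 0.161·V/[−S·ln(1−ᾱ)] = 0.161·156/29.536 = 0.85 s.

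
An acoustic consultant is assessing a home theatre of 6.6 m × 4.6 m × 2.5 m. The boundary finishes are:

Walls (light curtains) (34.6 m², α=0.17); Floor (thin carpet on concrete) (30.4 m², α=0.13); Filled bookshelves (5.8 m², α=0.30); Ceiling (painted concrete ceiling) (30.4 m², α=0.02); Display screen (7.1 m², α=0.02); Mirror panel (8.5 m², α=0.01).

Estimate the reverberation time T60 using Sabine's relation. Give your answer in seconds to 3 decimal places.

Total absorption A = 34.6*0.17 + 30.4*0.13 + 5.8*0.30 + 30.4*0.02 + 7.1*0.02 + 8.5*0.01
  = 5.882 + 3.952 + 1.740 + 0.608 + 0.142 + 0.085 = 12.409 m² sabins.
V = 6.6·4.6·2.5 = 75.9 m³.
T = 0.161 V/A = 0.161·75.9/12.409 = 0.985 s.

0.985 sec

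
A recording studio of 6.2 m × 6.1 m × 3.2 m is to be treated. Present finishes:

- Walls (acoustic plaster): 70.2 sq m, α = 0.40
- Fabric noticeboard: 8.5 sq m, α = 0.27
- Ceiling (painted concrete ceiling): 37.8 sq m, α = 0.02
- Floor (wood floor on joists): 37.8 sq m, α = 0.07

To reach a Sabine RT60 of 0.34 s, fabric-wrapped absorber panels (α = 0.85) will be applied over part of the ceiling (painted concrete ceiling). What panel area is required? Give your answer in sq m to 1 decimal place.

28.4

A₁ = Σ Sᵢαᵢ = 70.2×0.40 + 8.5×0.27 + 37.8×0.02 + 37.8×0.07 = 33.777 sabins.
Required A₂ = 0.161·121.024/0.34 = 57.308 sabins.
ΔA needed = 57.308 − 33.777 = 23.531 sabins.
Net gain per sq m: Δα = 0.85 − 0.02 = 0.83.
Area = ΔA/Δα = 23.531/0.83 = 28.4 sq m.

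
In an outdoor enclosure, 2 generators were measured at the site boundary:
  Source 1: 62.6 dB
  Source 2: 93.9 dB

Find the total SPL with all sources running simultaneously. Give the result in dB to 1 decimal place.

Converting to relative power and adding: 10^(62.6/10) + 10^(93.9/10) = 2.457e+09.
L_total = 10·log₁₀(2.457e+09) = 93.9 dB.

93.9 dB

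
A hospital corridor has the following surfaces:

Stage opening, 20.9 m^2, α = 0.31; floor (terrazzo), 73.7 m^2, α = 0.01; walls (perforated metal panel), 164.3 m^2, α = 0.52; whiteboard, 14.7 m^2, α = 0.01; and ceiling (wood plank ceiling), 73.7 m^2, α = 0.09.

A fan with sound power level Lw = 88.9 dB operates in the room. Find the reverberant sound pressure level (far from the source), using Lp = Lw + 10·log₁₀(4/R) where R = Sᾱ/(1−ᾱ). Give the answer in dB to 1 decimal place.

Σ(Sᵢαᵢ) = 20.9·0.31 + 73.7·0.01 + 164.3·0.52 + 14.7·0.01 + 73.7·0.09 = 99.432; total area S = 347.3 m^2.
ᾱ = 99.432/347.3 = 0.2863; R = Sᾱ/(1−ᾱ) = 99.432/(1−0.2863) = 139.319 m^2.
Lp = 88.9 + 10·log₁₀(4/139.319) = 88.9 + (-15.42) = 73.5 dB.

73.5 dB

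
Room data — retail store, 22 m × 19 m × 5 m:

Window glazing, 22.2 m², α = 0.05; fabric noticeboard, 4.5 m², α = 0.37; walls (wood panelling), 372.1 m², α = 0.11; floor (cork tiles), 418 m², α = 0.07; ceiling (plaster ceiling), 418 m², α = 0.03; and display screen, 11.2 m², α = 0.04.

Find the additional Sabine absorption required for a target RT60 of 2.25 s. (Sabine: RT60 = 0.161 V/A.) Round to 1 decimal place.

63.6 sabins

A₁ = Σ Sᵢαᵢ = 22.2·0.05 + 4.5·0.37 + 372.1·0.11 + 418·0.07 + 418·0.03 + 11.2·0.04 = 85.954 sabins.
V = 2090 m³. Required absorption A₂ = 0.161 × 2090 / 2.25 = 149.551 sabins.
ΔA = A₂ − A₁ = 149.551 − 85.954 = 63.6 sabins.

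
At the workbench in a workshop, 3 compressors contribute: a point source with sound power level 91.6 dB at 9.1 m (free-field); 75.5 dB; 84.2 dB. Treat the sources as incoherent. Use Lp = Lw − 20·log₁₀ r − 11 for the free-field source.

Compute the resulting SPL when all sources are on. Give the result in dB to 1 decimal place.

84.8 dB

Source at 9.1 m: Lp = 91.6 − 20·log₁₀(9.1) − 11 = 61.4 dB.
Converting to relative power and adding: 10^(61.4/10) + 10^(75.5/10) + 10^(84.2/10) = 2.999e+08.
L_total = 10·log₁₀(2.999e+08) = 84.8 dB.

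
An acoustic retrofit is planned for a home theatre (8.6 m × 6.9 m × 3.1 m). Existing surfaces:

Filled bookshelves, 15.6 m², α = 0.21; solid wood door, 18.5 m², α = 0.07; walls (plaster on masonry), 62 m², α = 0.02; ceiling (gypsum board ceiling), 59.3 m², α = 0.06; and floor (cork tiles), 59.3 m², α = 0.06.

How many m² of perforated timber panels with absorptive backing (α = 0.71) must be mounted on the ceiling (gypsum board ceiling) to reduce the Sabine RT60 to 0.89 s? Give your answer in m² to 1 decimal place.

Equivalent absorption area: A₁ = 15.6·0.21 + 18.5·0.07 + 62·0.02 + 59.3·0.06 + 59.3·0.06 = 12.927 m².
Required A₂ = 0.161·183.954/0.89 = 33.277 sabins.
Absorption to add: 33.277 − 12.927 = 20.350 sabins.
Each m² of panel replacing the ceiling (gypsum board ceiling) adds (0.71 − 0.06) = 0.65 sabins.
Panel area = 20.350 / 0.65 = 31.3 m².

31.3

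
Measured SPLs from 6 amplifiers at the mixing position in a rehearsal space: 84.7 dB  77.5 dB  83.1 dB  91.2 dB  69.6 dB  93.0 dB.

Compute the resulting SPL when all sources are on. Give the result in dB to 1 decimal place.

95.9 dB

Converting to relative power and adding: 10^(84.7/10) + 10^(77.5/10) + 10^(83.1/10) + 10^(91.2/10) + 10^(69.6/10) + 10^(93.0/10) = 3.878e+09.
L_total = 10·log₁₀(3.878e+09) = 95.9 dB.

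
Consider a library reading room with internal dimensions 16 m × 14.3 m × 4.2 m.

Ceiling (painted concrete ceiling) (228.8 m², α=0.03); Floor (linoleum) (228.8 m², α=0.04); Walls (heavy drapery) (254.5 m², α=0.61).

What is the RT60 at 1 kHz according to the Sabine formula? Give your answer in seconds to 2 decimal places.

Equivalent absorption area: A = 228.8·0.03 + 228.8·0.04 + 254.5·0.61 = 171.261 m².
V = 16·14.3·4.2 = 960.96 m³.
RT60 = 0.161 · V / A = 0.161 × 960.96 / 171.261 = 0.90 s.

0.90 s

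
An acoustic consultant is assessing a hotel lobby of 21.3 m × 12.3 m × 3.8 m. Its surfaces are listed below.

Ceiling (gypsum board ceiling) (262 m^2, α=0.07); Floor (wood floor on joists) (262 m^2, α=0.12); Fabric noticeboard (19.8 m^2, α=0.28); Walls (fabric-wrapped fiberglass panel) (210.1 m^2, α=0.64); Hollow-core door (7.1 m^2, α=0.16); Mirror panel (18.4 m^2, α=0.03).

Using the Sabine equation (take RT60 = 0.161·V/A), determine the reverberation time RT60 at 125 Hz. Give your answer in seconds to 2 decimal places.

0.84 seconds

Equivalent absorption area: A = 262*0.07 + 262*0.12 + 19.8*0.28 + 210.1*0.64 + 7.1*0.16 + 18.4*0.03 = 191.476 m^2.
Room volume: 995.562 m³.
T = 0.161 V/A = 0.161·995.562/191.476 = 0.84 s.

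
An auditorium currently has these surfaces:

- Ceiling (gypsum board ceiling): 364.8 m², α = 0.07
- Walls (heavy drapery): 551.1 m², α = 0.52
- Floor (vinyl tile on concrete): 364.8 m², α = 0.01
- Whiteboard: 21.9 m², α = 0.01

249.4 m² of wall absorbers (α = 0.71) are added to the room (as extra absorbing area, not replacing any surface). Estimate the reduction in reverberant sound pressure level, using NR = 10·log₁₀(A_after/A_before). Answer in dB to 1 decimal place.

1.9 dB

Total absorption A_before = 364.8*0.07 + 551.1*0.52 + 364.8*0.01 + 21.9*0.01
  = 25.536 + 286.572 + 3.648 + 0.219 = 315.975 m² sabins.
Added absorption = 249.4 × 0.71 = 177.074 sabins.
New total A_after = 493.049 sabins.
Reduction = 10 log₁₀(A_after/A_before) = 10 log₁₀(1.5604) = 1.9 dB.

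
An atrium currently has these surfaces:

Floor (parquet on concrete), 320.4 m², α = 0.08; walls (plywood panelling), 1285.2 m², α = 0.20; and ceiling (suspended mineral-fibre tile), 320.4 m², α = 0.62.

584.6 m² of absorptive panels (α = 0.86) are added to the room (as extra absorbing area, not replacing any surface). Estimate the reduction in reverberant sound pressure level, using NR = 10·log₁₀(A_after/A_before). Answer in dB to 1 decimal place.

3.1 dB

Total absorption A_before = 320.4×0.08 + 1285.2×0.20 + 320.4×0.62
  = 25.632 + 257.040 + 198.648 = 481.320 m² sabins.
Added absorption = 584.6 × 0.86 = 502.756 sabins.
A_after = 481.320 + 502.756 = 984.076 sabins.
NR = 10·log₁₀(984.076/481.320) = 3.1 dB.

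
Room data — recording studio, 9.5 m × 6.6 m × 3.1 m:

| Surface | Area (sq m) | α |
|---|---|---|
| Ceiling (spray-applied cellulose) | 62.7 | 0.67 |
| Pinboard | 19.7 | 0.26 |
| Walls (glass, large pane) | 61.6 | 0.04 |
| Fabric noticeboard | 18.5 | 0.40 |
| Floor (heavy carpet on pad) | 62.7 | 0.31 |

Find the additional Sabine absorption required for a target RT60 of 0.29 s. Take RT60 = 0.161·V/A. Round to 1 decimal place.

31.5 sabins

A₁ = Σ Sᵢαᵢ = 62.7·0.67 + 19.7·0.26 + 61.6·0.04 + 18.5·0.40 + 62.7·0.31 = 76.432 sabins.
Target A₂ = 0.161·194.37/0.29 = 107.909 sabins (V = 194.37 m³).
Additional absorption ΔA = 107.909 − 76.432 = 31.5 sabins.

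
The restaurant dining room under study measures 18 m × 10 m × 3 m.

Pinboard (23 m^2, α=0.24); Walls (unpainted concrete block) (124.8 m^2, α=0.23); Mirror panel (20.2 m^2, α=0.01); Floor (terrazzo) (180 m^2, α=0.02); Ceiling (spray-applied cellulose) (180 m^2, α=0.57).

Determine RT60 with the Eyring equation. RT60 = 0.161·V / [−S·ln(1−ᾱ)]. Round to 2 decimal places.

Total surface area S = 23 + 124.8 + 20.2 + 180 + 180 = 528.0 m^2.
Σ(Sᵢαᵢ) = 23×0.24 + 124.8×0.23 + 20.2×0.01 + 180×0.02 + 180×0.57 = 140.626.
ᾱ = 140.626 / 528.0 = 0.2663.
−S·ln(1−ᾱ) = −528.0 × ln(1 − 0.2663) = 163.498.
V = 18 × 10 × 3 = 540 m³.
T = 0.161·V/[−S·ln(1−ᾱ)] = 0.161·540/163.498 = 0.53 s.

0.53 s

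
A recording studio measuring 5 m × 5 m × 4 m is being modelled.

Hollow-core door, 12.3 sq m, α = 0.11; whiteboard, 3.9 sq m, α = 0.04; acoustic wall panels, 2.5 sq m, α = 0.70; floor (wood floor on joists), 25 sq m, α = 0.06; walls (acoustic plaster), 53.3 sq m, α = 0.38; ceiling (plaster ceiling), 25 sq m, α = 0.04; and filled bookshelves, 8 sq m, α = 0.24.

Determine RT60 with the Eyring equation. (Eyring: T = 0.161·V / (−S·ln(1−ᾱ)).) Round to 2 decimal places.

S = Σ Sᵢ = 130.0 sq m.
Absorption A = 12.3·0.11 + 3.9·0.04 + 2.5·0.70 + 25·0.06 + 53.3·0.38 + 25·0.04 + 8·0.24 = 27.933 sabins.
Mean coefficient ᾱ = A/S = 0.2149.
Eyring denominator: −S ln(1−ᾱ) = 31.453.
V = 5 × 5 × 4 = 100 m³.
RT60 = 0.161 × 100 / 31.453 = 0.51 s.

0.51 seconds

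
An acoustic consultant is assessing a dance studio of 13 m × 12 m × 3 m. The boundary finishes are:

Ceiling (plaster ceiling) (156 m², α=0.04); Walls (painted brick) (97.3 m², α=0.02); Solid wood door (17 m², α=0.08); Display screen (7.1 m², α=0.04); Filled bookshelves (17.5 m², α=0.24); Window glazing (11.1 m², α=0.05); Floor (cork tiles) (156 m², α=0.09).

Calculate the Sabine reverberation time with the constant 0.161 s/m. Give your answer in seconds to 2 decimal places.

2.63 s

Equivalent absorption area: A = 156·0.04 + 97.3·0.02 + 17·0.08 + 7.1·0.04 + 17.5·0.24 + 11.1·0.05 + 156·0.09 = 28.625 m².
V = 13·12·3 = 468 m³.
RT60 = 0.161 · V / A = 0.161 × 468 / 28.625 = 2.63 s.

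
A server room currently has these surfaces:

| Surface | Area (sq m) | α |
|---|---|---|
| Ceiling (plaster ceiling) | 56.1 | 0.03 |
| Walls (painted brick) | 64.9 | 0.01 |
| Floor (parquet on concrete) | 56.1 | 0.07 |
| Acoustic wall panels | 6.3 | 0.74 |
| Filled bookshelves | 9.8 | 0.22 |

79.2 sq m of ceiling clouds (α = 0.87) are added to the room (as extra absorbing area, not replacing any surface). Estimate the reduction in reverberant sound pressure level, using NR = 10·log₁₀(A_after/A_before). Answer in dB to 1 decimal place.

Summing Sᵢαᵢ: 1.683 + 0.649 + 3.927 + 4.662 + 2.156 → A_before = 13.077 sabins.
Added absorption = 79.2 × 0.87 = 68.904 sabins.
New total A_after = 81.981 sabins.
NR = 10·log₁₀(81.981/13.077) = 8.0 dB.

8.0 dB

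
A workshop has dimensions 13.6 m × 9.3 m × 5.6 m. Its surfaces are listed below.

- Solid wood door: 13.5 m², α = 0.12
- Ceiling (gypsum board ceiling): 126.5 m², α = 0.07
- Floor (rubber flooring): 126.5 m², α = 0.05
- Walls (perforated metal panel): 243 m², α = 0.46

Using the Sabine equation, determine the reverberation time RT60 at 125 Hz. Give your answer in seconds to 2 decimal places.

Equivalent absorption area: A = 13.5×0.12 + 126.5×0.07 + 126.5×0.05 + 243×0.46 = 128.580 m².
Volume V = 13.6 × 9.3 × 5.6 = 708.288 m³.
RT60 = 0.161 · V / A = 0.161 × 708.288 / 128.580 = 0.89 s.

0.89 s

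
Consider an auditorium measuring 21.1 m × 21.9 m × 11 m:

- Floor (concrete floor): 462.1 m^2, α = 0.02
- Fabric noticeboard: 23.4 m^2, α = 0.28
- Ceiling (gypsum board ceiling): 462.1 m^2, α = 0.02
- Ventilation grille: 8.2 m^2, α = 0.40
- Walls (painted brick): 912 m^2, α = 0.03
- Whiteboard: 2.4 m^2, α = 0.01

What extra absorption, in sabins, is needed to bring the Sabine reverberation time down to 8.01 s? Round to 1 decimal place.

Total absorption A₁ = 462.1*0.02 + 23.4*0.28 + 462.1*0.02 + 8.2*0.40 + 912*0.03 + 2.4*0.01
  = 9.242 + 6.552 + 9.242 + 3.280 + 27.360 + 0.024 = 55.700 m^2 sabins.
For T = 8.01 s, need A₂ = 0.161·V/T = 0.161·5082.99/8.01 = 102.167 sabins.
Additional absorption ΔA = 102.167 − 55.700 = 46.5 sabins.

46.5 sabins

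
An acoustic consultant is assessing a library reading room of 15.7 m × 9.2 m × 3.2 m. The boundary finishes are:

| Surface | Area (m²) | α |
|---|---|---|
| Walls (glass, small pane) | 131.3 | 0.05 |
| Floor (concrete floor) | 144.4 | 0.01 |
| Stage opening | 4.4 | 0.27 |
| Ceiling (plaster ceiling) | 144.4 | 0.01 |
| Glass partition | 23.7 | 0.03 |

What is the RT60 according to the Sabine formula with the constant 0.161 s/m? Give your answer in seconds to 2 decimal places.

Total absorption A = 131.3×0.05 + 144.4×0.01 + 4.4×0.27 + 144.4×0.01 + 23.7×0.03
  = 6.565 + 1.444 + 1.188 + 1.444 + 0.711 = 11.352 m² sabins.
Room volume: 462.208 m³.
Sabine: RT60 = 0.161 × 462.208 / 11.352 = 6.56 s.

6.56 seconds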